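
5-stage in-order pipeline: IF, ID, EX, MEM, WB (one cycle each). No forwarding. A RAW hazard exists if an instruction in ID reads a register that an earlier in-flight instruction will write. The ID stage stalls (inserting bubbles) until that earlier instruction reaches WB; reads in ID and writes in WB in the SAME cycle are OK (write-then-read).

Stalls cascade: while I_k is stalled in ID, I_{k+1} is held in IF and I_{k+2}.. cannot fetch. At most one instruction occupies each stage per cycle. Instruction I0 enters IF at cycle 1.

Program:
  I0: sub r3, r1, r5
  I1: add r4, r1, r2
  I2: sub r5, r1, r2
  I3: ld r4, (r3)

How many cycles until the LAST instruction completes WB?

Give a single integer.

I0 sub r3 <- r1,r5: IF@1 ID@2 stall=0 (-) EX@3 MEM@4 WB@5
I1 add r4 <- r1,r2: IF@2 ID@3 stall=0 (-) EX@4 MEM@5 WB@6
I2 sub r5 <- r1,r2: IF@3 ID@4 stall=0 (-) EX@5 MEM@6 WB@7
I3 ld r4 <- r3: IF@4 ID@5 stall=0 (-) EX@6 MEM@7 WB@8

Answer: 8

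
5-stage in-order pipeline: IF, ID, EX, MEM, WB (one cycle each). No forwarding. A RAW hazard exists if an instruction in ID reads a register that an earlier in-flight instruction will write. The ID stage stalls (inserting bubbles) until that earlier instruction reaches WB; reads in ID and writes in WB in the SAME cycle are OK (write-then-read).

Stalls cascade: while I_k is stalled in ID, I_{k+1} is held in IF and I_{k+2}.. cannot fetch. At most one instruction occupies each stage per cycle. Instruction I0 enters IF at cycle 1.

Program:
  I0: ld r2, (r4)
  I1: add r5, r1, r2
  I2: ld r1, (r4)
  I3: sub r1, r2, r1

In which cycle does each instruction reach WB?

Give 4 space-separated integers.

I0 ld r2 <- r4: IF@1 ID@2 stall=0 (-) EX@3 MEM@4 WB@5
I1 add r5 <- r1,r2: IF@2 ID@3 stall=2 (RAW on I0.r2 (WB@5)) EX@6 MEM@7 WB@8
I2 ld r1 <- r4: IF@3 ID@6 stall=0 (-) EX@7 MEM@8 WB@9
I3 sub r1 <- r2,r1: IF@6 ID@7 stall=2 (RAW on I2.r1 (WB@9)) EX@10 MEM@11 WB@12

Answer: 5 8 9 12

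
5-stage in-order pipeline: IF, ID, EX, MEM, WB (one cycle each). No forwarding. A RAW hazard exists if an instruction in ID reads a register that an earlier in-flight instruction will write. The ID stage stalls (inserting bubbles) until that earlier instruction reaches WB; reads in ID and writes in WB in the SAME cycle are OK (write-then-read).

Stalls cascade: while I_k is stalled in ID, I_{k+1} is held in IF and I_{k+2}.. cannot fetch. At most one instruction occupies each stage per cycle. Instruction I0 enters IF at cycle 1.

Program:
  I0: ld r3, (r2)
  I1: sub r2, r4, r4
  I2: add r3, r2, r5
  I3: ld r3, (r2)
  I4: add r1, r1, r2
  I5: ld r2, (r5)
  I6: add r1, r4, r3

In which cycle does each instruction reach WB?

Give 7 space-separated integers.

Answer: 5 6 9 10 11 12 13

Derivation:
I0 ld r3 <- r2: IF@1 ID@2 stall=0 (-) EX@3 MEM@4 WB@5
I1 sub r2 <- r4,r4: IF@2 ID@3 stall=0 (-) EX@4 MEM@5 WB@6
I2 add r3 <- r2,r5: IF@3 ID@4 stall=2 (RAW on I1.r2 (WB@6)) EX@7 MEM@8 WB@9
I3 ld r3 <- r2: IF@4 ID@7 stall=0 (-) EX@8 MEM@9 WB@10
I4 add r1 <- r1,r2: IF@7 ID@8 stall=0 (-) EX@9 MEM@10 WB@11
I5 ld r2 <- r5: IF@8 ID@9 stall=0 (-) EX@10 MEM@11 WB@12
I6 add r1 <- r4,r3: IF@9 ID@10 stall=0 (-) EX@11 MEM@12 WB@13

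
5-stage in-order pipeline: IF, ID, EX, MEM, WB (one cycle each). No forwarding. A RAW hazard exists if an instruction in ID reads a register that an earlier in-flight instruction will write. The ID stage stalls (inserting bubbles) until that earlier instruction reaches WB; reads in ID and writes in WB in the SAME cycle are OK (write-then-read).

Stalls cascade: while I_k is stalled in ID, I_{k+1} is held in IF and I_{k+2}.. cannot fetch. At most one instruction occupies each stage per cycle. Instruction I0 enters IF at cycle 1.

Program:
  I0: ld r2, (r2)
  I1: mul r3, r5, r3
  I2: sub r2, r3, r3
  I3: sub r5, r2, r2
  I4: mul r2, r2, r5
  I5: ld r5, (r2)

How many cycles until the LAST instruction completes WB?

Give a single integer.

I0 ld r2 <- r2: IF@1 ID@2 stall=0 (-) EX@3 MEM@4 WB@5
I1 mul r3 <- r5,r3: IF@2 ID@3 stall=0 (-) EX@4 MEM@5 WB@6
I2 sub r2 <- r3,r3: IF@3 ID@4 stall=2 (RAW on I1.r3 (WB@6)) EX@7 MEM@8 WB@9
I3 sub r5 <- r2,r2: IF@4 ID@7 stall=2 (RAW on I2.r2 (WB@9)) EX@10 MEM@11 WB@12
I4 mul r2 <- r2,r5: IF@7 ID@10 stall=2 (RAW on I3.r5 (WB@12)) EX@13 MEM@14 WB@15
I5 ld r5 <- r2: IF@10 ID@13 stall=2 (RAW on I4.r2 (WB@15)) EX@16 MEM@17 WB@18

Answer: 18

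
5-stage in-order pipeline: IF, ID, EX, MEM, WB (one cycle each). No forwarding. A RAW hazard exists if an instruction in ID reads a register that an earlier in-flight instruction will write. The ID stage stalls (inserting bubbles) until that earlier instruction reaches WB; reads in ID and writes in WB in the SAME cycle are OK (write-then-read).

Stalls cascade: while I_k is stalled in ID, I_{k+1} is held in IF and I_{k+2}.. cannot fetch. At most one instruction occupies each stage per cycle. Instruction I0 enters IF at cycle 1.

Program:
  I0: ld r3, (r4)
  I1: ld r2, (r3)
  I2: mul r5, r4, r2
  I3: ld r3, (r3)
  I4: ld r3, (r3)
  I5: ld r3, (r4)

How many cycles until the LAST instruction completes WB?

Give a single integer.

I0 ld r3 <- r4: IF@1 ID@2 stall=0 (-) EX@3 MEM@4 WB@5
I1 ld r2 <- r3: IF@2 ID@3 stall=2 (RAW on I0.r3 (WB@5)) EX@6 MEM@7 WB@8
I2 mul r5 <- r4,r2: IF@3 ID@6 stall=2 (RAW on I1.r2 (WB@8)) EX@9 MEM@10 WB@11
I3 ld r3 <- r3: IF@6 ID@9 stall=0 (-) EX@10 MEM@11 WB@12
I4 ld r3 <- r3: IF@9 ID@10 stall=2 (RAW on I3.r3 (WB@12)) EX@13 MEM@14 WB@15
I5 ld r3 <- r4: IF@10 ID@13 stall=0 (-) EX@14 MEM@15 WB@16

Answer: 16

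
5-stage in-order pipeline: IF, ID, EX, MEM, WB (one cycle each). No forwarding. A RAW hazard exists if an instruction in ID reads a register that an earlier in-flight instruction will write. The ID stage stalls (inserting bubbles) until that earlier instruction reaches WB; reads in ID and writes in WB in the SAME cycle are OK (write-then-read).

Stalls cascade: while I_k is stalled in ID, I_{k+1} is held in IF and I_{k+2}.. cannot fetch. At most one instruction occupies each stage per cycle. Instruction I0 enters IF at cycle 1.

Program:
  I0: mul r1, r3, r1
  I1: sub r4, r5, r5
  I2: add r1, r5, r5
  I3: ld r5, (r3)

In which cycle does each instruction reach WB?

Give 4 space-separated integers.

I0 mul r1 <- r3,r1: IF@1 ID@2 stall=0 (-) EX@3 MEM@4 WB@5
I1 sub r4 <- r5,r5: IF@2 ID@3 stall=0 (-) EX@4 MEM@5 WB@6
I2 add r1 <- r5,r5: IF@3 ID@4 stall=0 (-) EX@5 MEM@6 WB@7
I3 ld r5 <- r3: IF@4 ID@5 stall=0 (-) EX@6 MEM@7 WB@8

Answer: 5 6 7 8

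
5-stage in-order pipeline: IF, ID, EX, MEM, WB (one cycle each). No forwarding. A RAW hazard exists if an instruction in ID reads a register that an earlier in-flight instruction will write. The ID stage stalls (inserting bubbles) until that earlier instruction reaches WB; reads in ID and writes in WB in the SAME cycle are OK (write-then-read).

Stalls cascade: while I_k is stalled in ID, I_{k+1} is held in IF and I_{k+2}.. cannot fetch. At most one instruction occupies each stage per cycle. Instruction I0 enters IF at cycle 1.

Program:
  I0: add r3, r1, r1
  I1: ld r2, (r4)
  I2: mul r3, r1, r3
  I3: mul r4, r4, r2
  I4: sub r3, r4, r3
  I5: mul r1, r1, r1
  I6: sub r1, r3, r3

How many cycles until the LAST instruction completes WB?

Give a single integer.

I0 add r3 <- r1,r1: IF@1 ID@2 stall=0 (-) EX@3 MEM@4 WB@5
I1 ld r2 <- r4: IF@2 ID@3 stall=0 (-) EX@4 MEM@5 WB@6
I2 mul r3 <- r1,r3: IF@3 ID@4 stall=1 (RAW on I0.r3 (WB@5)) EX@6 MEM@7 WB@8
I3 mul r4 <- r4,r2: IF@4 ID@6 stall=0 (-) EX@7 MEM@8 WB@9
I4 sub r3 <- r4,r3: IF@6 ID@7 stall=2 (RAW on I3.r4 (WB@9)) EX@10 MEM@11 WB@12
I5 mul r1 <- r1,r1: IF@7 ID@10 stall=0 (-) EX@11 MEM@12 WB@13
I6 sub r1 <- r3,r3: IF@10 ID@11 stall=1 (RAW on I4.r3 (WB@12)) EX@13 MEM@14 WB@15

Answer: 15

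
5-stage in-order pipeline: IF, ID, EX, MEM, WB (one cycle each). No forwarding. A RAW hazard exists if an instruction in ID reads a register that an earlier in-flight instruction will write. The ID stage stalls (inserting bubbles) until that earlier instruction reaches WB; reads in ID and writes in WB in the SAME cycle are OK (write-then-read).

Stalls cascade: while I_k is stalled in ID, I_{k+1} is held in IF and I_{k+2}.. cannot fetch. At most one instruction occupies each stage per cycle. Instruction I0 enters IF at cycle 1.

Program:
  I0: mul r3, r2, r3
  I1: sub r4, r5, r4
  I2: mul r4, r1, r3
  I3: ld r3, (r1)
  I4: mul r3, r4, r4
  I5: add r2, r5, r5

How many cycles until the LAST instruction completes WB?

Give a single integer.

Answer: 12

Derivation:
I0 mul r3 <- r2,r3: IF@1 ID@2 stall=0 (-) EX@3 MEM@4 WB@5
I1 sub r4 <- r5,r4: IF@2 ID@3 stall=0 (-) EX@4 MEM@5 WB@6
I2 mul r4 <- r1,r3: IF@3 ID@4 stall=1 (RAW on I0.r3 (WB@5)) EX@6 MEM@7 WB@8
I3 ld r3 <- r1: IF@4 ID@6 stall=0 (-) EX@7 MEM@8 WB@9
I4 mul r3 <- r4,r4: IF@6 ID@7 stall=1 (RAW on I2.r4 (WB@8)) EX@9 MEM@10 WB@11
I5 add r2 <- r5,r5: IF@7 ID@9 stall=0 (-) EX@10 MEM@11 WB@12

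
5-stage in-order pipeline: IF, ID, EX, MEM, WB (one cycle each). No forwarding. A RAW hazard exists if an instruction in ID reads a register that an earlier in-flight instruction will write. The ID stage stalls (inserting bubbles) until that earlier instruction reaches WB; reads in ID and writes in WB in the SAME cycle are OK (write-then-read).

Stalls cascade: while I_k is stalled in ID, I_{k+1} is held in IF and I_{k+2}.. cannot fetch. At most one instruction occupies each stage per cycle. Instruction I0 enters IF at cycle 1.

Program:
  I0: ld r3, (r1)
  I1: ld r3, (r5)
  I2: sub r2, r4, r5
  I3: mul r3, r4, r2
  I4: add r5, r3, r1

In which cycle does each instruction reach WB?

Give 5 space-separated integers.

I0 ld r3 <- r1: IF@1 ID@2 stall=0 (-) EX@3 MEM@4 WB@5
I1 ld r3 <- r5: IF@2 ID@3 stall=0 (-) EX@4 MEM@5 WB@6
I2 sub r2 <- r4,r5: IF@3 ID@4 stall=0 (-) EX@5 MEM@6 WB@7
I3 mul r3 <- r4,r2: IF@4 ID@5 stall=2 (RAW on I2.r2 (WB@7)) EX@8 MEM@9 WB@10
I4 add r5 <- r3,r1: IF@5 ID@8 stall=2 (RAW on I3.r3 (WB@10)) EX@11 MEM@12 WB@13

Answer: 5 6 7 10 13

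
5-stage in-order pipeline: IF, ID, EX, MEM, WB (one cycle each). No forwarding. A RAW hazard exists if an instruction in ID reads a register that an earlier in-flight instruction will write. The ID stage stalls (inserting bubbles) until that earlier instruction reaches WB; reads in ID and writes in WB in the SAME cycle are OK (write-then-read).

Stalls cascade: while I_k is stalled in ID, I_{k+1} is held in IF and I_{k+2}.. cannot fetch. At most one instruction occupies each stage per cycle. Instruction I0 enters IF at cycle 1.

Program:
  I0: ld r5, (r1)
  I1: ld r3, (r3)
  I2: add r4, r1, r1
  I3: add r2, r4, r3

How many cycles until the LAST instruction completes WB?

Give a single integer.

I0 ld r5 <- r1: IF@1 ID@2 stall=0 (-) EX@3 MEM@4 WB@5
I1 ld r3 <- r3: IF@2 ID@3 stall=0 (-) EX@4 MEM@5 WB@6
I2 add r4 <- r1,r1: IF@3 ID@4 stall=0 (-) EX@5 MEM@6 WB@7
I3 add r2 <- r4,r3: IF@4 ID@5 stall=2 (RAW on I2.r4 (WB@7)) EX@8 MEM@9 WB@10

Answer: 10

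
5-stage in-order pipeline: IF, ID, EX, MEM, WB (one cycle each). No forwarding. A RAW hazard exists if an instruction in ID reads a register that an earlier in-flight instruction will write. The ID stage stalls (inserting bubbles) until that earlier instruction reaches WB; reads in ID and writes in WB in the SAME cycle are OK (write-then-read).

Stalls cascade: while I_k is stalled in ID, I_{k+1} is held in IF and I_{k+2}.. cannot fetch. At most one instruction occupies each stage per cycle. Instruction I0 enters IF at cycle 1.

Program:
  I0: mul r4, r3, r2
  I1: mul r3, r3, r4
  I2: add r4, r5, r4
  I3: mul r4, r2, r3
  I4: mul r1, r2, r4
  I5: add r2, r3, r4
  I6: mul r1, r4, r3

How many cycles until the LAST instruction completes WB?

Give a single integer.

I0 mul r4 <- r3,r2: IF@1 ID@2 stall=0 (-) EX@3 MEM@4 WB@5
I1 mul r3 <- r3,r4: IF@2 ID@3 stall=2 (RAW on I0.r4 (WB@5)) EX@6 MEM@7 WB@8
I2 add r4 <- r5,r4: IF@3 ID@6 stall=0 (-) EX@7 MEM@8 WB@9
I3 mul r4 <- r2,r3: IF@6 ID@7 stall=1 (RAW on I1.r3 (WB@8)) EX@9 MEM@10 WB@11
I4 mul r1 <- r2,r4: IF@7 ID@9 stall=2 (RAW on I3.r4 (WB@11)) EX@12 MEM@13 WB@14
I5 add r2 <- r3,r4: IF@9 ID@12 stall=0 (-) EX@13 MEM@14 WB@15
I6 mul r1 <- r4,r3: IF@12 ID@13 stall=0 (-) EX@14 MEM@15 WB@16

Answer: 16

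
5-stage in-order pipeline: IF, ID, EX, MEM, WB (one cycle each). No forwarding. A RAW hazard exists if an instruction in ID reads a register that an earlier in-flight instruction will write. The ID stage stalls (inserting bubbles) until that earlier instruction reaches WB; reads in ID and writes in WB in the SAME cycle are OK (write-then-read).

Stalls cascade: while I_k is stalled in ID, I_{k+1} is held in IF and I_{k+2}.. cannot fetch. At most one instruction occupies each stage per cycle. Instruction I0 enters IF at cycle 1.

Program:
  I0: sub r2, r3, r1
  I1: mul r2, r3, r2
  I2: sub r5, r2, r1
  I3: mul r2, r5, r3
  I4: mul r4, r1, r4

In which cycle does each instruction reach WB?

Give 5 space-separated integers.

Answer: 5 8 11 14 15

Derivation:
I0 sub r2 <- r3,r1: IF@1 ID@2 stall=0 (-) EX@3 MEM@4 WB@5
I1 mul r2 <- r3,r2: IF@2 ID@3 stall=2 (RAW on I0.r2 (WB@5)) EX@6 MEM@7 WB@8
I2 sub r5 <- r2,r1: IF@3 ID@6 stall=2 (RAW on I1.r2 (WB@8)) EX@9 MEM@10 WB@11
I3 mul r2 <- r5,r3: IF@6 ID@9 stall=2 (RAW on I2.r5 (WB@11)) EX@12 MEM@13 WB@14
I4 mul r4 <- r1,r4: IF@9 ID@12 stall=0 (-) EX@13 MEM@14 WB@15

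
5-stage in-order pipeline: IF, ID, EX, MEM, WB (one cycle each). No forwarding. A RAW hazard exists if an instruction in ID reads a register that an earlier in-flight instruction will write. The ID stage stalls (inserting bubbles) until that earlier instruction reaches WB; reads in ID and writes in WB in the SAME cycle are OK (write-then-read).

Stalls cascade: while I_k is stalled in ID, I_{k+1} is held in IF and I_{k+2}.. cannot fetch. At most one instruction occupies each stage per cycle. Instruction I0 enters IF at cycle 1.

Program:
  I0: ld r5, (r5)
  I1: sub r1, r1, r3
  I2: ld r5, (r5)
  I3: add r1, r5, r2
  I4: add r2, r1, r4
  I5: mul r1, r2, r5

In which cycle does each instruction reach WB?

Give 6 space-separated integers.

Answer: 5 6 8 11 14 17

Derivation:
I0 ld r5 <- r5: IF@1 ID@2 stall=0 (-) EX@3 MEM@4 WB@5
I1 sub r1 <- r1,r3: IF@2 ID@3 stall=0 (-) EX@4 MEM@5 WB@6
I2 ld r5 <- r5: IF@3 ID@4 stall=1 (RAW on I0.r5 (WB@5)) EX@6 MEM@7 WB@8
I3 add r1 <- r5,r2: IF@4 ID@6 stall=2 (RAW on I2.r5 (WB@8)) EX@9 MEM@10 WB@11
I4 add r2 <- r1,r4: IF@6 ID@9 stall=2 (RAW on I3.r1 (WB@11)) EX@12 MEM@13 WB@14
I5 mul r1 <- r2,r5: IF@9 ID@12 stall=2 (RAW on I4.r2 (WB@14)) EX@15 MEM@16 WB@17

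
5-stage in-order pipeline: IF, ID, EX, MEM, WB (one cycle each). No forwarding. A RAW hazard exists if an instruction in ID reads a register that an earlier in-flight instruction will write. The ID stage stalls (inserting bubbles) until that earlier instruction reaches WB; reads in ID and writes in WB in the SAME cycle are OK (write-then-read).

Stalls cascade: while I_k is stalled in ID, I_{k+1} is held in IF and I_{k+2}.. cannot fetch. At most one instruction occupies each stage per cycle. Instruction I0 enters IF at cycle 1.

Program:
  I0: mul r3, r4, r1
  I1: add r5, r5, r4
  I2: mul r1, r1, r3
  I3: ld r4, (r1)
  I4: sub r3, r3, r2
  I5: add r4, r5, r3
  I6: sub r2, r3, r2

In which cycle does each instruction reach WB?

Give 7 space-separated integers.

Answer: 5 6 8 11 12 15 16

Derivation:
I0 mul r3 <- r4,r1: IF@1 ID@2 stall=0 (-) EX@3 MEM@4 WB@5
I1 add r5 <- r5,r4: IF@2 ID@3 stall=0 (-) EX@4 MEM@5 WB@6
I2 mul r1 <- r1,r3: IF@3 ID@4 stall=1 (RAW on I0.r3 (WB@5)) EX@6 MEM@7 WB@8
I3 ld r4 <- r1: IF@4 ID@6 stall=2 (RAW on I2.r1 (WB@8)) EX@9 MEM@10 WB@11
I4 sub r3 <- r3,r2: IF@6 ID@9 stall=0 (-) EX@10 MEM@11 WB@12
I5 add r4 <- r5,r3: IF@9 ID@10 stall=2 (RAW on I4.r3 (WB@12)) EX@13 MEM@14 WB@15
I6 sub r2 <- r3,r2: IF@10 ID@13 stall=0 (-) EX@14 MEM@15 WB@16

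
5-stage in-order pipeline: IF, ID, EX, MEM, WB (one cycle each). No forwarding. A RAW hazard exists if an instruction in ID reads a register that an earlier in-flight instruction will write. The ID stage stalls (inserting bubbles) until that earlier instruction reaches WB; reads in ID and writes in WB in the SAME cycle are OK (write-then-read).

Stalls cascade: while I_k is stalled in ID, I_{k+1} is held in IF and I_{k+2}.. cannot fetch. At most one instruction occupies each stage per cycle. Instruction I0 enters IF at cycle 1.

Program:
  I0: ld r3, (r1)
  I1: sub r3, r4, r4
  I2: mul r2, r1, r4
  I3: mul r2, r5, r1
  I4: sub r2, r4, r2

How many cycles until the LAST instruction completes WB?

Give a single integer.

Answer: 11

Derivation:
I0 ld r3 <- r1: IF@1 ID@2 stall=0 (-) EX@3 MEM@4 WB@5
I1 sub r3 <- r4,r4: IF@2 ID@3 stall=0 (-) EX@4 MEM@5 WB@6
I2 mul r2 <- r1,r4: IF@3 ID@4 stall=0 (-) EX@5 MEM@6 WB@7
I3 mul r2 <- r5,r1: IF@4 ID@5 stall=0 (-) EX@6 MEM@7 WB@8
I4 sub r2 <- r4,r2: IF@5 ID@6 stall=2 (RAW on I3.r2 (WB@8)) EX@9 MEM@10 WB@11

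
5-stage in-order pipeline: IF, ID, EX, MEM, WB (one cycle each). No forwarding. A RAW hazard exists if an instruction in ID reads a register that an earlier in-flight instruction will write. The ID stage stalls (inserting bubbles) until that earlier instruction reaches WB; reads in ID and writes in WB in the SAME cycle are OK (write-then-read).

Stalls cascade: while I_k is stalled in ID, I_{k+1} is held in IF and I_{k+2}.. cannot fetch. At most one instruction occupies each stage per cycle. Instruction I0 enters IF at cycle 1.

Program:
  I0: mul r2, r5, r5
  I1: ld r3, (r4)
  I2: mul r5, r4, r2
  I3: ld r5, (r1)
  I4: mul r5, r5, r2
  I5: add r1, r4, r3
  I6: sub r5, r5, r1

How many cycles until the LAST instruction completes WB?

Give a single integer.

Answer: 16

Derivation:
I0 mul r2 <- r5,r5: IF@1 ID@2 stall=0 (-) EX@3 MEM@4 WB@5
I1 ld r3 <- r4: IF@2 ID@3 stall=0 (-) EX@4 MEM@5 WB@6
I2 mul r5 <- r4,r2: IF@3 ID@4 stall=1 (RAW on I0.r2 (WB@5)) EX@6 MEM@7 WB@8
I3 ld r5 <- r1: IF@4 ID@6 stall=0 (-) EX@7 MEM@8 WB@9
I4 mul r5 <- r5,r2: IF@6 ID@7 stall=2 (RAW on I3.r5 (WB@9)) EX@10 MEM@11 WB@12
I5 add r1 <- r4,r3: IF@7 ID@10 stall=0 (-) EX@11 MEM@12 WB@13
I6 sub r5 <- r5,r1: IF@10 ID@11 stall=2 (RAW on I5.r1 (WB@13)) EX@14 MEM@15 WB@16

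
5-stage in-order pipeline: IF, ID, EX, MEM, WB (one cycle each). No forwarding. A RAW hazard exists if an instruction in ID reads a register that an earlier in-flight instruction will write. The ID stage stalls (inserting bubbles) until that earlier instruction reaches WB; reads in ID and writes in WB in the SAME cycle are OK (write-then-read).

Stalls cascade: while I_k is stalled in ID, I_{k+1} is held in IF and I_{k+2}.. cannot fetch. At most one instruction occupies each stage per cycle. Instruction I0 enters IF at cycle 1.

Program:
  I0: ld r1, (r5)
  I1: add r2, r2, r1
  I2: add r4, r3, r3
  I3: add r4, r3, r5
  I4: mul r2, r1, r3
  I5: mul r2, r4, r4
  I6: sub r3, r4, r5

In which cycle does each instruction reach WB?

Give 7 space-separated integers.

I0 ld r1 <- r5: IF@1 ID@2 stall=0 (-) EX@3 MEM@4 WB@5
I1 add r2 <- r2,r1: IF@2 ID@3 stall=2 (RAW on I0.r1 (WB@5)) EX@6 MEM@7 WB@8
I2 add r4 <- r3,r3: IF@3 ID@6 stall=0 (-) EX@7 MEM@8 WB@9
I3 add r4 <- r3,r5: IF@6 ID@7 stall=0 (-) EX@8 MEM@9 WB@10
I4 mul r2 <- r1,r3: IF@7 ID@8 stall=0 (-) EX@9 MEM@10 WB@11
I5 mul r2 <- r4,r4: IF@8 ID@9 stall=1 (RAW on I3.r4 (WB@10)) EX@11 MEM@12 WB@13
I6 sub r3 <- r4,r5: IF@9 ID@11 stall=0 (-) EX@12 MEM@13 WB@14

Answer: 5 8 9 10 11 13 14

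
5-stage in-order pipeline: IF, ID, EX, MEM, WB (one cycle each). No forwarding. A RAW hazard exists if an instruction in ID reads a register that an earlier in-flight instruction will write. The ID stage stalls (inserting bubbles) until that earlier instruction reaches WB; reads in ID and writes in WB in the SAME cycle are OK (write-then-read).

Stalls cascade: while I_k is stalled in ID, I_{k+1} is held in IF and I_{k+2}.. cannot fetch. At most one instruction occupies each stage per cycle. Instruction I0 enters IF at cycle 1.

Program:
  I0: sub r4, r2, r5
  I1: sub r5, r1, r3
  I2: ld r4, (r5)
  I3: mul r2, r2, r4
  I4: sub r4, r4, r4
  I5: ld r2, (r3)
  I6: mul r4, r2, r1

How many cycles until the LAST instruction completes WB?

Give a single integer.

I0 sub r4 <- r2,r5: IF@1 ID@2 stall=0 (-) EX@3 MEM@4 WB@5
I1 sub r5 <- r1,r3: IF@2 ID@3 stall=0 (-) EX@4 MEM@5 WB@6
I2 ld r4 <- r5: IF@3 ID@4 stall=2 (RAW on I1.r5 (WB@6)) EX@7 MEM@8 WB@9
I3 mul r2 <- r2,r4: IF@4 ID@7 stall=2 (RAW on I2.r4 (WB@9)) EX@10 MEM@11 WB@12
I4 sub r4 <- r4,r4: IF@7 ID@10 stall=0 (-) EX@11 MEM@12 WB@13
I5 ld r2 <- r3: IF@10 ID@11 stall=0 (-) EX@12 MEM@13 WB@14
I6 mul r4 <- r2,r1: IF@11 ID@12 stall=2 (RAW on I5.r2 (WB@14)) EX@15 MEM@16 WB@17

Answer: 17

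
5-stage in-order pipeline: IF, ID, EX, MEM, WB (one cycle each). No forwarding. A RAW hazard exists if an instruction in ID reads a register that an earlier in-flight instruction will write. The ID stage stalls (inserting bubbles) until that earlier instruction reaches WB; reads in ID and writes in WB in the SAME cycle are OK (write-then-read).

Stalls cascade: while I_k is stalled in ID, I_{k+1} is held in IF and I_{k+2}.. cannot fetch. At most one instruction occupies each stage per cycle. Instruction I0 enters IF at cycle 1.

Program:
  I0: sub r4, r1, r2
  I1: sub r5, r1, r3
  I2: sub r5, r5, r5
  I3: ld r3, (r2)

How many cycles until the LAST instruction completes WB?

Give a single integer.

Answer: 10

Derivation:
I0 sub r4 <- r1,r2: IF@1 ID@2 stall=0 (-) EX@3 MEM@4 WB@5
I1 sub r5 <- r1,r3: IF@2 ID@3 stall=0 (-) EX@4 MEM@5 WB@6
I2 sub r5 <- r5,r5: IF@3 ID@4 stall=2 (RAW on I1.r5 (WB@6)) EX@7 MEM@8 WB@9
I3 ld r3 <- r2: IF@4 ID@7 stall=0 (-) EX@8 MEM@9 WB@10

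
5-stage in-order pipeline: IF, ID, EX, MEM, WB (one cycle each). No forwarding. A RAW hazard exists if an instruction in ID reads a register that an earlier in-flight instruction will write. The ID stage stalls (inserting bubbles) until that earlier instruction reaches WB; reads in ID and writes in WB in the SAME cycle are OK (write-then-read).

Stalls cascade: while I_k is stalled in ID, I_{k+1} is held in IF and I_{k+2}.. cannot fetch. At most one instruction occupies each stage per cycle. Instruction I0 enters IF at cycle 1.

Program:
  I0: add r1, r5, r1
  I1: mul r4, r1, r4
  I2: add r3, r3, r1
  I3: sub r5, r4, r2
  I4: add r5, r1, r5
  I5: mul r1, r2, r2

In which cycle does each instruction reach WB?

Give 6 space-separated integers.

I0 add r1 <- r5,r1: IF@1 ID@2 stall=0 (-) EX@3 MEM@4 WB@5
I1 mul r4 <- r1,r4: IF@2 ID@3 stall=2 (RAW on I0.r1 (WB@5)) EX@6 MEM@7 WB@8
I2 add r3 <- r3,r1: IF@3 ID@6 stall=0 (-) EX@7 MEM@8 WB@9
I3 sub r5 <- r4,r2: IF@6 ID@7 stall=1 (RAW on I1.r4 (WB@8)) EX@9 MEM@10 WB@11
I4 add r5 <- r1,r5: IF@7 ID@9 stall=2 (RAW on I3.r5 (WB@11)) EX@12 MEM@13 WB@14
I5 mul r1 <- r2,r2: IF@9 ID@12 stall=0 (-) EX@13 MEM@14 WB@15

Answer: 5 8 9 11 14 15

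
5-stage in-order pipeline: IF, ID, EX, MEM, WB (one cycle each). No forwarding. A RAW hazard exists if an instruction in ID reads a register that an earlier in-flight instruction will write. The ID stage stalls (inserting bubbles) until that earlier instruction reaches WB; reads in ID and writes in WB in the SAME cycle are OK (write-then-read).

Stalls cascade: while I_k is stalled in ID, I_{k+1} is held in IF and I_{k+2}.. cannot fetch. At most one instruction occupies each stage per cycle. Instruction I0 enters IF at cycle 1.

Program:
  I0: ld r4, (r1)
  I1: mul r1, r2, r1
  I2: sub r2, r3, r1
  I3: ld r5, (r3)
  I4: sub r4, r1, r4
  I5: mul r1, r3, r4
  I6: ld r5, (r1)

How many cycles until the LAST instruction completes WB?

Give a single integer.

Answer: 17

Derivation:
I0 ld r4 <- r1: IF@1 ID@2 stall=0 (-) EX@3 MEM@4 WB@5
I1 mul r1 <- r2,r1: IF@2 ID@3 stall=0 (-) EX@4 MEM@5 WB@6
I2 sub r2 <- r3,r1: IF@3 ID@4 stall=2 (RAW on I1.r1 (WB@6)) EX@7 MEM@8 WB@9
I3 ld r5 <- r3: IF@4 ID@7 stall=0 (-) EX@8 MEM@9 WB@10
I4 sub r4 <- r1,r4: IF@7 ID@8 stall=0 (-) EX@9 MEM@10 WB@11
I5 mul r1 <- r3,r4: IF@8 ID@9 stall=2 (RAW on I4.r4 (WB@11)) EX@12 MEM@13 WB@14
I6 ld r5 <- r1: IF@9 ID@12 stall=2 (RAW on I5.r1 (WB@14)) EX@15 MEM@16 WB@17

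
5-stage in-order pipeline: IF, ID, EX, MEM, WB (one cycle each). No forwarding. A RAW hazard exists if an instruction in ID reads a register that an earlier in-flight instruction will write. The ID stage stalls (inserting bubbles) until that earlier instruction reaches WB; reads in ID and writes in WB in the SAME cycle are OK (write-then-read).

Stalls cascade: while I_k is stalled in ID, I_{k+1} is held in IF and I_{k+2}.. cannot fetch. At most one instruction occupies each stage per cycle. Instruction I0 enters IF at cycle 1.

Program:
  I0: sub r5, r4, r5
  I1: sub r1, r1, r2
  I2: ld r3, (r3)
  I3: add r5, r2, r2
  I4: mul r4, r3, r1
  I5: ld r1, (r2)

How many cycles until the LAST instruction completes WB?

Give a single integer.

I0 sub r5 <- r4,r5: IF@1 ID@2 stall=0 (-) EX@3 MEM@4 WB@5
I1 sub r1 <- r1,r2: IF@2 ID@3 stall=0 (-) EX@4 MEM@5 WB@6
I2 ld r3 <- r3: IF@3 ID@4 stall=0 (-) EX@5 MEM@6 WB@7
I3 add r5 <- r2,r2: IF@4 ID@5 stall=0 (-) EX@6 MEM@7 WB@8
I4 mul r4 <- r3,r1: IF@5 ID@6 stall=1 (RAW on I2.r3 (WB@7)) EX@8 MEM@9 WB@10
I5 ld r1 <- r2: IF@6 ID@8 stall=0 (-) EX@9 MEM@10 WB@11

Answer: 11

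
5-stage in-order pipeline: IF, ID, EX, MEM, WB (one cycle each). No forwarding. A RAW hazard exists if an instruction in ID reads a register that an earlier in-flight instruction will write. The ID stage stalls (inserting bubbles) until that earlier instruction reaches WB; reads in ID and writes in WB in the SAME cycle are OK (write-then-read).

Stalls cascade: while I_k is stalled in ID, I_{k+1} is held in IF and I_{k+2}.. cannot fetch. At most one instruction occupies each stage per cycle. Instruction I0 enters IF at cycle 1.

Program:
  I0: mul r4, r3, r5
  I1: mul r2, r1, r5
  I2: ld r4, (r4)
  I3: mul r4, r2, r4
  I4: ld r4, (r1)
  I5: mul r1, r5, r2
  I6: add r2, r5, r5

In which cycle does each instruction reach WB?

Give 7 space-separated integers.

I0 mul r4 <- r3,r5: IF@1 ID@2 stall=0 (-) EX@3 MEM@4 WB@5
I1 mul r2 <- r1,r5: IF@2 ID@3 stall=0 (-) EX@4 MEM@5 WB@6
I2 ld r4 <- r4: IF@3 ID@4 stall=1 (RAW on I0.r4 (WB@5)) EX@6 MEM@7 WB@8
I3 mul r4 <- r2,r4: IF@4 ID@6 stall=2 (RAW on I2.r4 (WB@8)) EX@9 MEM@10 WB@11
I4 ld r4 <- r1: IF@6 ID@9 stall=0 (-) EX@10 MEM@11 WB@12
I5 mul r1 <- r5,r2: IF@9 ID@10 stall=0 (-) EX@11 MEM@12 WB@13
I6 add r2 <- r5,r5: IF@10 ID@11 stall=0 (-) EX@12 MEM@13 WB@14

Answer: 5 6 8 11 12 13 14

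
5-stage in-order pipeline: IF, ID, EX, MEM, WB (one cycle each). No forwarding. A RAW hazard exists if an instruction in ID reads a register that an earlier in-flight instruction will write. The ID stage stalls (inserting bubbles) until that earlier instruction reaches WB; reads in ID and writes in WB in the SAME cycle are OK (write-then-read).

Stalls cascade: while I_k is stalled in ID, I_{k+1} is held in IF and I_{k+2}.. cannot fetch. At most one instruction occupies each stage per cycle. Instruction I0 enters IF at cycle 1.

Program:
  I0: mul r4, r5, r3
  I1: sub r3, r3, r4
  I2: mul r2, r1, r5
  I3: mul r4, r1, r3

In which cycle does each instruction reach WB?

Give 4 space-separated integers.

I0 mul r4 <- r5,r3: IF@1 ID@2 stall=0 (-) EX@3 MEM@4 WB@5
I1 sub r3 <- r3,r4: IF@2 ID@3 stall=2 (RAW on I0.r4 (WB@5)) EX@6 MEM@7 WB@8
I2 mul r2 <- r1,r5: IF@3 ID@6 stall=0 (-) EX@7 MEM@8 WB@9
I3 mul r4 <- r1,r3: IF@6 ID@7 stall=1 (RAW on I1.r3 (WB@8)) EX@9 MEM@10 WB@11

Answer: 5 8 9 11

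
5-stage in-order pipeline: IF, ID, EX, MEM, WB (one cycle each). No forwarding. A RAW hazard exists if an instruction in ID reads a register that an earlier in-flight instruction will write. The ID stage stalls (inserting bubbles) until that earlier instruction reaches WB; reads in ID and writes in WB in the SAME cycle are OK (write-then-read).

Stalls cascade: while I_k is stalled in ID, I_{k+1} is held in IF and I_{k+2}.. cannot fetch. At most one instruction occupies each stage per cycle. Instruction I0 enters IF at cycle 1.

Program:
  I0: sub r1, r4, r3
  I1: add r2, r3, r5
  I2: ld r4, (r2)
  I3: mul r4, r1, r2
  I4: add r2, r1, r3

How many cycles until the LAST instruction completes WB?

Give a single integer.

I0 sub r1 <- r4,r3: IF@1 ID@2 stall=0 (-) EX@3 MEM@4 WB@5
I1 add r2 <- r3,r5: IF@2 ID@3 stall=0 (-) EX@4 MEM@5 WB@6
I2 ld r4 <- r2: IF@3 ID@4 stall=2 (RAW on I1.r2 (WB@6)) EX@7 MEM@8 WB@9
I3 mul r4 <- r1,r2: IF@4 ID@7 stall=0 (-) EX@8 MEM@9 WB@10
I4 add r2 <- r1,r3: IF@7 ID@8 stall=0 (-) EX@9 MEM@10 WB@11

Answer: 11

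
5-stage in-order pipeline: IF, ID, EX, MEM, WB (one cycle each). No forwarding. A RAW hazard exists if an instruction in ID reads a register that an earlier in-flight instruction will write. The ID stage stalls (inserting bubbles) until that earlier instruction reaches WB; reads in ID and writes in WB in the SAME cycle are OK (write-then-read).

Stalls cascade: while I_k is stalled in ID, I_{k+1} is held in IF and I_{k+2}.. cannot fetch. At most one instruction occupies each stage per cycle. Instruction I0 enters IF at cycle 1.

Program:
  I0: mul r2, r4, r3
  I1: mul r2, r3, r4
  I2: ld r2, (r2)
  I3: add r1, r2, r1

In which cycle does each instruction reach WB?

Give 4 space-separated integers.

Answer: 5 6 9 12

Derivation:
I0 mul r2 <- r4,r3: IF@1 ID@2 stall=0 (-) EX@3 MEM@4 WB@5
I1 mul r2 <- r3,r4: IF@2 ID@3 stall=0 (-) EX@4 MEM@5 WB@6
I2 ld r2 <- r2: IF@3 ID@4 stall=2 (RAW on I1.r2 (WB@6)) EX@7 MEM@8 WB@9
I3 add r1 <- r2,r1: IF@4 ID@7 stall=2 (RAW on I2.r2 (WB@9)) EX@10 MEM@11 WB@12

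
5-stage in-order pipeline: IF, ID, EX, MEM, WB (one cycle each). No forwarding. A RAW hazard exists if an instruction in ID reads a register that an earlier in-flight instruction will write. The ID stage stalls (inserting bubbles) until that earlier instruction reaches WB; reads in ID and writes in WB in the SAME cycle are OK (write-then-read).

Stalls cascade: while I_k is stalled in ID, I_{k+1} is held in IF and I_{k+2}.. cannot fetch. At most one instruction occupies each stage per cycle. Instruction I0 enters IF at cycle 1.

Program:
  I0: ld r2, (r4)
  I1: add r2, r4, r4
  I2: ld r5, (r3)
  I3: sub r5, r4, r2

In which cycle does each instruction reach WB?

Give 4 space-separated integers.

I0 ld r2 <- r4: IF@1 ID@2 stall=0 (-) EX@3 MEM@4 WB@5
I1 add r2 <- r4,r4: IF@2 ID@3 stall=0 (-) EX@4 MEM@5 WB@6
I2 ld r5 <- r3: IF@3 ID@4 stall=0 (-) EX@5 MEM@6 WB@7
I3 sub r5 <- r4,r2: IF@4 ID@5 stall=1 (RAW on I1.r2 (WB@6)) EX@7 MEM@8 WB@9

Answer: 5 6 7 9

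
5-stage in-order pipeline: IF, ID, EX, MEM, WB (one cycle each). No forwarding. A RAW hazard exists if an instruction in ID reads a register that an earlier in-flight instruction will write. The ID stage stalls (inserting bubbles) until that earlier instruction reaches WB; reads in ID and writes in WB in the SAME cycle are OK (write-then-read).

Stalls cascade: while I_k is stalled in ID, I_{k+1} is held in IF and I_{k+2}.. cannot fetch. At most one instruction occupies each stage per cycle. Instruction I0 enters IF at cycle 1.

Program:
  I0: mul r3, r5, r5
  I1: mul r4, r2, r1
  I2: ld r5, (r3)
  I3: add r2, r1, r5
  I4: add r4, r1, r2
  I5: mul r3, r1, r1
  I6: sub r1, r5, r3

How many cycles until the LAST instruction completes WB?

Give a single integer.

Answer: 18

Derivation:
I0 mul r3 <- r5,r5: IF@1 ID@2 stall=0 (-) EX@3 MEM@4 WB@5
I1 mul r4 <- r2,r1: IF@2 ID@3 stall=0 (-) EX@4 MEM@5 WB@6
I2 ld r5 <- r3: IF@3 ID@4 stall=1 (RAW on I0.r3 (WB@5)) EX@6 MEM@7 WB@8
I3 add r2 <- r1,r5: IF@4 ID@6 stall=2 (RAW on I2.r5 (WB@8)) EX@9 MEM@10 WB@11
I4 add r4 <- r1,r2: IF@6 ID@9 stall=2 (RAW on I3.r2 (WB@11)) EX@12 MEM@13 WB@14
I5 mul r3 <- r1,r1: IF@9 ID@12 stall=0 (-) EX@13 MEM@14 WB@15
I6 sub r1 <- r5,r3: IF@12 ID@13 stall=2 (RAW on I5.r3 (WB@15)) EX@16 MEM@17 WB@18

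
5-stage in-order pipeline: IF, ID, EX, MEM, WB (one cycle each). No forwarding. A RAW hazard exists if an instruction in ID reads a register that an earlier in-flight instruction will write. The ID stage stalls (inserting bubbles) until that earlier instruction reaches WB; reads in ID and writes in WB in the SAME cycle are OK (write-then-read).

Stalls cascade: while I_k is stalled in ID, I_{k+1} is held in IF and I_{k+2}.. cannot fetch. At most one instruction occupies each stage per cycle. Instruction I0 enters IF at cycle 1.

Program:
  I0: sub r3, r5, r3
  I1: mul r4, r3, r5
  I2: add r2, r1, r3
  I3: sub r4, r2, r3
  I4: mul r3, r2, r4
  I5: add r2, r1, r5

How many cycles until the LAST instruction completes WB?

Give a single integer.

Answer: 16

Derivation:
I0 sub r3 <- r5,r3: IF@1 ID@2 stall=0 (-) EX@3 MEM@4 WB@5
I1 mul r4 <- r3,r5: IF@2 ID@3 stall=2 (RAW on I0.r3 (WB@5)) EX@6 MEM@7 WB@8
I2 add r2 <- r1,r3: IF@3 ID@6 stall=0 (-) EX@7 MEM@8 WB@9
I3 sub r4 <- r2,r3: IF@6 ID@7 stall=2 (RAW on I2.r2 (WB@9)) EX@10 MEM@11 WB@12
I4 mul r3 <- r2,r4: IF@7 ID@10 stall=2 (RAW on I3.r4 (WB@12)) EX@13 MEM@14 WB@15
I5 add r2 <- r1,r5: IF@10 ID@13 stall=0 (-) EX@14 MEM@15 WB@16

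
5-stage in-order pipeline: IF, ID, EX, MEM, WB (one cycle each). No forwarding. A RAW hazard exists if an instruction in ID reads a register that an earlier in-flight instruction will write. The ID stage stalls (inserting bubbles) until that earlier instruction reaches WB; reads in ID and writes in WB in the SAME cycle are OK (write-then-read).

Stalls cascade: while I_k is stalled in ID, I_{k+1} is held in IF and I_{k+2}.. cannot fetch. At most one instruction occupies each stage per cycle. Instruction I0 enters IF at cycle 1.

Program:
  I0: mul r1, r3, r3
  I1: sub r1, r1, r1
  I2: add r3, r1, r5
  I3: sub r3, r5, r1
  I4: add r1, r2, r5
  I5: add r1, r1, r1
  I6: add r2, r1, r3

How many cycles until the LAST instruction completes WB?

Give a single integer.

I0 mul r1 <- r3,r3: IF@1 ID@2 stall=0 (-) EX@3 MEM@4 WB@5
I1 sub r1 <- r1,r1: IF@2 ID@3 stall=2 (RAW on I0.r1 (WB@5)) EX@6 MEM@7 WB@8
I2 add r3 <- r1,r5: IF@3 ID@6 stall=2 (RAW on I1.r1 (WB@8)) EX@9 MEM@10 WB@11
I3 sub r3 <- r5,r1: IF@6 ID@9 stall=0 (-) EX@10 MEM@11 WB@12
I4 add r1 <- r2,r5: IF@9 ID@10 stall=0 (-) EX@11 MEM@12 WB@13
I5 add r1 <- r1,r1: IF@10 ID@11 stall=2 (RAW on I4.r1 (WB@13)) EX@14 MEM@15 WB@16
I6 add r2 <- r1,r3: IF@11 ID@14 stall=2 (RAW on I5.r1 (WB@16)) EX@17 MEM@18 WB@19

Answer: 19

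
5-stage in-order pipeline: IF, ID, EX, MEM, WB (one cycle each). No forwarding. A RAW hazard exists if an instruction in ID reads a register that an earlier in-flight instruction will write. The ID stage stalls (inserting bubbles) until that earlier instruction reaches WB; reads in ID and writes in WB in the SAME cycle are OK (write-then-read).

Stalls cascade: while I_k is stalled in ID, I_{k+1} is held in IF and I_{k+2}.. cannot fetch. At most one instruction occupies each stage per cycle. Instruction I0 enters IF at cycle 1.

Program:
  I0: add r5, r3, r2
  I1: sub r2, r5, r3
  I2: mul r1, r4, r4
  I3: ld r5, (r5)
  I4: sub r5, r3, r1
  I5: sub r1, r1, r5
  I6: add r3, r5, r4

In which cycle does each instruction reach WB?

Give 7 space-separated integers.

I0 add r5 <- r3,r2: IF@1 ID@2 stall=0 (-) EX@3 MEM@4 WB@5
I1 sub r2 <- r5,r3: IF@2 ID@3 stall=2 (RAW on I0.r5 (WB@5)) EX@6 MEM@7 WB@8
I2 mul r1 <- r4,r4: IF@3 ID@6 stall=0 (-) EX@7 MEM@8 WB@9
I3 ld r5 <- r5: IF@6 ID@7 stall=0 (-) EX@8 MEM@9 WB@10
I4 sub r5 <- r3,r1: IF@7 ID@8 stall=1 (RAW on I2.r1 (WB@9)) EX@10 MEM@11 WB@12
I5 sub r1 <- r1,r5: IF@8 ID@10 stall=2 (RAW on I4.r5 (WB@12)) EX@13 MEM@14 WB@15
I6 add r3 <- r5,r4: IF@10 ID@13 stall=0 (-) EX@14 MEM@15 WB@16

Answer: 5 8 9 10 12 15 16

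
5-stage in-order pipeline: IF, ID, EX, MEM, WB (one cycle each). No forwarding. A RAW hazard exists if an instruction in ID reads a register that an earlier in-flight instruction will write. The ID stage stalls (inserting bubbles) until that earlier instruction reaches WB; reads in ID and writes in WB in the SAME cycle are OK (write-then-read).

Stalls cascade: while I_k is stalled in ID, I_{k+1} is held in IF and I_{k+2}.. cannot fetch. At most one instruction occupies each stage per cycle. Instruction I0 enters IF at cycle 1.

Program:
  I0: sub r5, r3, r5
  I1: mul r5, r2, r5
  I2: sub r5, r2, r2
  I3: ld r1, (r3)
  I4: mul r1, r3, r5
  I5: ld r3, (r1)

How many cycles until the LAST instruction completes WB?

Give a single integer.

Answer: 15

Derivation:
I0 sub r5 <- r3,r5: IF@1 ID@2 stall=0 (-) EX@3 MEM@4 WB@5
I1 mul r5 <- r2,r5: IF@2 ID@3 stall=2 (RAW on I0.r5 (WB@5)) EX@6 MEM@7 WB@8
I2 sub r5 <- r2,r2: IF@3 ID@6 stall=0 (-) EX@7 MEM@8 WB@9
I3 ld r1 <- r3: IF@6 ID@7 stall=0 (-) EX@8 MEM@9 WB@10
I4 mul r1 <- r3,r5: IF@7 ID@8 stall=1 (RAW on I2.r5 (WB@9)) EX@10 MEM@11 WB@12
I5 ld r3 <- r1: IF@8 ID@10 stall=2 (RAW on I4.r1 (WB@12)) EX@13 MEM@14 WB@15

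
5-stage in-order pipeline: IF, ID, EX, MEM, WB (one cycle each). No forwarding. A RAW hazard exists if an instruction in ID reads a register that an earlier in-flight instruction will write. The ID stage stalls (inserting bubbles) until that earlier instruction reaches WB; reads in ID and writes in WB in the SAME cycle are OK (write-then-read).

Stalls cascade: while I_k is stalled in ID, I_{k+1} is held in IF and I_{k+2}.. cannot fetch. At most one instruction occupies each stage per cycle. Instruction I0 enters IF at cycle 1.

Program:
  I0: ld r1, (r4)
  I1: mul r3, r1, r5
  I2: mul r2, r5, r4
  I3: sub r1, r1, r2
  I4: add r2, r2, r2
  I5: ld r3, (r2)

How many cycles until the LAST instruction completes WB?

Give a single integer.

Answer: 16

Derivation:
I0 ld r1 <- r4: IF@1 ID@2 stall=0 (-) EX@3 MEM@4 WB@5
I1 mul r3 <- r1,r5: IF@2 ID@3 stall=2 (RAW on I0.r1 (WB@5)) EX@6 MEM@7 WB@8
I2 mul r2 <- r5,r4: IF@3 ID@6 stall=0 (-) EX@7 MEM@8 WB@9
I3 sub r1 <- r1,r2: IF@6 ID@7 stall=2 (RAW on I2.r2 (WB@9)) EX@10 MEM@11 WB@12
I4 add r2 <- r2,r2: IF@7 ID@10 stall=0 (-) EX@11 MEM@12 WB@13
I5 ld r3 <- r2: IF@10 ID@11 stall=2 (RAW on I4.r2 (WB@13)) EX@14 MEM@15 WB@16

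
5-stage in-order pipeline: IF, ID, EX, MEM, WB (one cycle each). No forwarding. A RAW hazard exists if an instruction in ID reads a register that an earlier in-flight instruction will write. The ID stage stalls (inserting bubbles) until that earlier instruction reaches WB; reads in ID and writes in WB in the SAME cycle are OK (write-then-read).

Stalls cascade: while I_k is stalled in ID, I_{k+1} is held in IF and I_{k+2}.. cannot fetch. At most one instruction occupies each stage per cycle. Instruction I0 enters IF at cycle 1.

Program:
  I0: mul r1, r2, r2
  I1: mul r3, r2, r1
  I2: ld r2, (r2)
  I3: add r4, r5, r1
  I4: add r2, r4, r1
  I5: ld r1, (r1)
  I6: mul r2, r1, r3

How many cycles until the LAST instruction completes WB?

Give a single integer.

Answer: 17

Derivation:
I0 mul r1 <- r2,r2: IF@1 ID@2 stall=0 (-) EX@3 MEM@4 WB@5
I1 mul r3 <- r2,r1: IF@2 ID@3 stall=2 (RAW on I0.r1 (WB@5)) EX@6 MEM@7 WB@8
I2 ld r2 <- r2: IF@3 ID@6 stall=0 (-) EX@7 MEM@8 WB@9
I3 add r4 <- r5,r1: IF@6 ID@7 stall=0 (-) EX@8 MEM@9 WB@10
I4 add r2 <- r4,r1: IF@7 ID@8 stall=2 (RAW on I3.r4 (WB@10)) EX@11 MEM@12 WB@13
I5 ld r1 <- r1: IF@8 ID@11 stall=0 (-) EX@12 MEM@13 WB@14
I6 mul r2 <- r1,r3: IF@11 ID@12 stall=2 (RAW on I5.r1 (WB@14)) EX@15 MEM@16 WB@17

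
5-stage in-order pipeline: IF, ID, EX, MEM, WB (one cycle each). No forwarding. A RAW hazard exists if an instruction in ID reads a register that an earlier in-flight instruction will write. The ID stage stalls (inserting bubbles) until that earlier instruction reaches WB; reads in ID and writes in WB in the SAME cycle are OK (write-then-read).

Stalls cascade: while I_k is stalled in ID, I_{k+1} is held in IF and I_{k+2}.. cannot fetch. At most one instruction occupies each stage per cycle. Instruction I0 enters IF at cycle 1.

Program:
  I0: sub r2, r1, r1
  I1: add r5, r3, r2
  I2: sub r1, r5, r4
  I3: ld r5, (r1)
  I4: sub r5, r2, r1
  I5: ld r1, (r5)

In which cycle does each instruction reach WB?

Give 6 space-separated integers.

I0 sub r2 <- r1,r1: IF@1 ID@2 stall=0 (-) EX@3 MEM@4 WB@5
I1 add r5 <- r3,r2: IF@2 ID@3 stall=2 (RAW on I0.r2 (WB@5)) EX@6 MEM@7 WB@8
I2 sub r1 <- r5,r4: IF@3 ID@6 stall=2 (RAW on I1.r5 (WB@8)) EX@9 MEM@10 WB@11
I3 ld r5 <- r1: IF@6 ID@9 stall=2 (RAW on I2.r1 (WB@11)) EX@12 MEM@13 WB@14
I4 sub r5 <- r2,r1: IF@9 ID@12 stall=0 (-) EX@13 MEM@14 WB@15
I5 ld r1 <- r5: IF@12 ID@13 stall=2 (RAW on I4.r5 (WB@15)) EX@16 MEM@17 WB@18

Answer: 5 8 11 14 15 18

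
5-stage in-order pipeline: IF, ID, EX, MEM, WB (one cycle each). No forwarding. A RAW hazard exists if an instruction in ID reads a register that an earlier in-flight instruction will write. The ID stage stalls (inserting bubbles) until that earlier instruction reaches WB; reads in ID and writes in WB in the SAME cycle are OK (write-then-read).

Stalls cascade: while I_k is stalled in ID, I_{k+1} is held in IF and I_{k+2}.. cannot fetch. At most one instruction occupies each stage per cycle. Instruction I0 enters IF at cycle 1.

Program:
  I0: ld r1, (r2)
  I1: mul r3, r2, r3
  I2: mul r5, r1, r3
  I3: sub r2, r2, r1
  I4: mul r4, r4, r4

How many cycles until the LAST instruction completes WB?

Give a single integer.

I0 ld r1 <- r2: IF@1 ID@2 stall=0 (-) EX@3 MEM@4 WB@5
I1 mul r3 <- r2,r3: IF@2 ID@3 stall=0 (-) EX@4 MEM@5 WB@6
I2 mul r5 <- r1,r3: IF@3 ID@4 stall=2 (RAW on I1.r3 (WB@6)) EX@7 MEM@8 WB@9
I3 sub r2 <- r2,r1: IF@4 ID@7 stall=0 (-) EX@8 MEM@9 WB@10
I4 mul r4 <- r4,r4: IF@7 ID@8 stall=0 (-) EX@9 MEM@10 WB@11

Answer: 11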